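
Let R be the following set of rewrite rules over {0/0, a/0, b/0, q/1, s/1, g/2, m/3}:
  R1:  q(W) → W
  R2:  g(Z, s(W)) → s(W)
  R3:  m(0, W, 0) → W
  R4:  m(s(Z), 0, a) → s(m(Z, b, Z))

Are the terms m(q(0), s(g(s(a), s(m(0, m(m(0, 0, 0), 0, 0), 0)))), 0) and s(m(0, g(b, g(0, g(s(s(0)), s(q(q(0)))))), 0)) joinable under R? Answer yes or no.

yes — NF(t₁) = s(s(0)), NF(t₂) = s(s(0))

Reduce t₁ = m(q(0), s(g(s(a), s(m(0, m(m(0, 0, 0), 0, 0), 0)))), 0):
1. m(q(0), s(g(s(a), s(m(0, m(m(0, 0, 0), 0, 0), 0)))), 0)  →  m(0, s(g(s(a), s(m(0, m(m(0, 0, 0), 0, 0), 0)))), 0)   [R1 at 1]
2. m(0, s(g(s(a), s(m(0, m(m(0, 0, 0), 0, 0), 0)))), 0)  →  s(g(s(a), s(m(0, m(m(0, 0, 0), 0, 0), 0))))   [R3 at ε]
3. s(g(s(a), s(m(0, m(m(0, 0, 0), 0, 0), 0))))  →  s(s(m(0, m(m(0, 0, 0), 0, 0), 0)))   [R2 at 1]
4. s(s(m(0, m(m(0, 0, 0), 0, 0), 0)))  →  s(s(m(m(0, 0, 0), 0, 0)))   [R3 at 1.1]
5. s(s(m(m(0, 0, 0), 0, 0)))  →  s(s(m(0, 0, 0)))   [R3 at 1.1.1]
6. s(s(m(0, 0, 0)))  →  s(s(0))   [R3 at 1.1]

Reduce t₂ = s(m(0, g(b, g(0, g(s(s(0)), s(q(q(0)))))), 0)):
1. s(m(0, g(b, g(0, g(s(s(0)), s(q(q(0)))))), 0))  →  s(g(b, g(0, g(s(s(0)), s(q(q(0)))))))   [R3 at 1]
2. s(g(b, g(0, g(s(s(0)), s(q(q(0)))))))  →  s(g(b, g(0, s(q(q(0))))))   [R2 at 1.2.2]
3. s(g(b, g(0, s(q(q(0))))))  →  s(g(b, s(q(q(0)))))   [R2 at 1.2]
4. s(g(b, s(q(q(0)))))  →  s(s(q(q(0))))   [R2 at 1]
5. s(s(q(q(0))))  →  s(s(q(0)))   [R1 at 1.1]
6. s(s(q(0)))  →  s(s(0))   [R1 at 1.1]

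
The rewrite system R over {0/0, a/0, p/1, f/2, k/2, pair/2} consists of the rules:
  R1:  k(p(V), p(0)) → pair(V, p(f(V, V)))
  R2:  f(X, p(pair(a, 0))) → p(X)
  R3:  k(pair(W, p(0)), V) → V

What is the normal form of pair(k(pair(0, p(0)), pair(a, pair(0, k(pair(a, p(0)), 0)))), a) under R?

1. pair(k(pair(0, p(0)), pair(a, pair(0, k(pair(a, p(0)), 0)))), a)  →  pair(pair(a, pair(0, k(pair(a, p(0)), 0))), a)   [R3 at 1]
2. pair(pair(a, pair(0, k(pair(a, p(0)), 0))), a)  →  pair(pair(a, pair(0, 0)), a)   [R3 at 1.2.2]

pair(pair(a, pair(0, 0)), a)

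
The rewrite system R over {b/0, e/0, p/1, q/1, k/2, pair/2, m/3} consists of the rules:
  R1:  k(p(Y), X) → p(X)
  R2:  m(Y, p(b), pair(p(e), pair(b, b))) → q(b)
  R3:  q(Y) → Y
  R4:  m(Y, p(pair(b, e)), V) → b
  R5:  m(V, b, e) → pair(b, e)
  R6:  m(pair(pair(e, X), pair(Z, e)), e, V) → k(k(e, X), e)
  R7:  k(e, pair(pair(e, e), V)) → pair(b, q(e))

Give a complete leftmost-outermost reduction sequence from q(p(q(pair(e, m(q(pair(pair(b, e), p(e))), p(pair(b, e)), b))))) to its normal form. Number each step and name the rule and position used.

1. q(p(q(pair(e, m(q(pair(pair(b, e), p(e))), p(pair(b, e)), b)))))  →  p(q(pair(e, m(q(pair(pair(b, e), p(e))), p(pair(b, e)), b))))   [R3 at ε]
2. p(q(pair(e, m(q(pair(pair(b, e), p(e))), p(pair(b, e)), b))))  →  p(pair(e, m(q(pair(pair(b, e), p(e))), p(pair(b, e)), b)))   [R3 at 1]
3. p(pair(e, m(q(pair(pair(b, e), p(e))), p(pair(b, e)), b)))  →  p(pair(e, b))   [R4 at 1.2]

p(pair(e, b))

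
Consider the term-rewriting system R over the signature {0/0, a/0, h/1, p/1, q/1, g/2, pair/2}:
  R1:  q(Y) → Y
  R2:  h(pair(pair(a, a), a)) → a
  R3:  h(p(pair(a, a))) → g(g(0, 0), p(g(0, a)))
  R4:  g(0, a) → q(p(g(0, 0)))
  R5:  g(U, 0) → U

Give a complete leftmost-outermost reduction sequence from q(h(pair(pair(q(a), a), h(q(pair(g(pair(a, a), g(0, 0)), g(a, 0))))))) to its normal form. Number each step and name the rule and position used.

a

1. q(h(pair(pair(q(a), a), h(q(pair(g(pair(a, a), g(0, 0)), g(a, 0)))))))  →  h(pair(pair(q(a), a), h(q(pair(g(pair(a, a), g(0, 0)), g(a, 0))))))   [R1 at ε]
2. h(pair(pair(q(a), a), h(q(pair(g(pair(a, a), g(0, 0)), g(a, 0))))))  →  h(pair(pair(a, a), h(q(pair(g(pair(a, a), g(0, 0)), g(a, 0))))))   [R1 at 1.1.1]
3. h(pair(pair(a, a), h(q(pair(g(pair(a, a), g(0, 0)), g(a, 0))))))  →  h(pair(pair(a, a), h(pair(g(pair(a, a), g(0, 0)), g(a, 0)))))   [R1 at 1.2.1]
4. h(pair(pair(a, a), h(pair(g(pair(a, a), g(0, 0)), g(a, 0)))))  →  h(pair(pair(a, a), h(pair(g(pair(a, a), 0), g(a, 0)))))   [R5 at 1.2.1.1.2]
5. h(pair(pair(a, a), h(pair(g(pair(a, a), 0), g(a, 0)))))  →  h(pair(pair(a, a), h(pair(pair(a, a), g(a, 0)))))   [R5 at 1.2.1.1]
6. h(pair(pair(a, a), h(pair(pair(a, a), g(a, 0)))))  →  h(pair(pair(a, a), h(pair(pair(a, a), a))))   [R5 at 1.2.1.2]
7. h(pair(pair(a, a), h(pair(pair(a, a), a))))  →  h(pair(pair(a, a), a))   [R2 at 1.2]
8. h(pair(pair(a, a), a))  →  a   [R2 at ε]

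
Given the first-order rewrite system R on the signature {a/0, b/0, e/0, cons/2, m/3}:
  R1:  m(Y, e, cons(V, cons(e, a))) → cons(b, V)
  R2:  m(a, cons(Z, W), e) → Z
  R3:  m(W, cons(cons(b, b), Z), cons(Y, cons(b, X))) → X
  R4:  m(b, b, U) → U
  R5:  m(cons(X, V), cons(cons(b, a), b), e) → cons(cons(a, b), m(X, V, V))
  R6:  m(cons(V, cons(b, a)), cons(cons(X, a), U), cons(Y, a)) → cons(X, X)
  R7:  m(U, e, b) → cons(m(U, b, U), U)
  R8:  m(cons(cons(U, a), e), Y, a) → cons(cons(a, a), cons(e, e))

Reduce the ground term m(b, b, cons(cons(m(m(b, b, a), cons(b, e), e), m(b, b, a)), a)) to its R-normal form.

cons(cons(b, a), a)

1. m(b, b, cons(cons(m(m(b, b, a), cons(b, e), e), m(b, b, a)), a))  →  cons(cons(m(m(b, b, a), cons(b, e), e), m(b, b, a)), a)   [R4 at ε]
2. cons(cons(m(m(b, b, a), cons(b, e), e), m(b, b, a)), a)  →  cons(cons(m(a, cons(b, e), e), m(b, b, a)), a)   [R4 at 1.1.1]
3. cons(cons(m(a, cons(b, e), e), m(b, b, a)), a)  →  cons(cons(b, m(b, b, a)), a)   [R2 at 1.1]
4. cons(cons(b, m(b, b, a)), a)  →  cons(cons(b, a), a)   [R4 at 1.2]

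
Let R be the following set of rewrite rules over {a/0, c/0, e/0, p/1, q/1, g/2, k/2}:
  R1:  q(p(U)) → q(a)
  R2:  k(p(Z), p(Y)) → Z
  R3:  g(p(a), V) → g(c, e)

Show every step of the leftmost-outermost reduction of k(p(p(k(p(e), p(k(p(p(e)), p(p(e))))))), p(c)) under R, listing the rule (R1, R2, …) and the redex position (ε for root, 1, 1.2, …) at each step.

p(e)

1. k(p(p(k(p(e), p(k(p(p(e)), p(p(e))))))), p(c))  →  p(k(p(e), p(k(p(p(e)), p(p(e))))))   [R2 at ε]
2. p(k(p(e), p(k(p(p(e)), p(p(e))))))  →  p(e)   [R2 at 1]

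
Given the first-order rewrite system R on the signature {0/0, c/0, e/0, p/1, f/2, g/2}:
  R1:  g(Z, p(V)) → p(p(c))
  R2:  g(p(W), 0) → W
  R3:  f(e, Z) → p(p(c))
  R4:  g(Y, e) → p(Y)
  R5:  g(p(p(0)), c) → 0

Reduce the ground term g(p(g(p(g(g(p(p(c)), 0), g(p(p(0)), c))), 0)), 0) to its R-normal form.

1. g(p(g(p(g(g(p(p(c)), 0), g(p(p(0)), c))), 0)), 0)  →  g(p(g(g(p(p(c)), 0), g(p(p(0)), c))), 0)   [R2 at ε]
2. g(p(g(g(p(p(c)), 0), g(p(p(0)), c))), 0)  →  g(g(p(p(c)), 0), g(p(p(0)), c))   [R2 at ε]
3. g(g(p(p(c)), 0), g(p(p(0)), c))  →  g(p(c), g(p(p(0)), c))   [R2 at 1]
4. g(p(c), g(p(p(0)), c))  →  g(p(c), 0)   [R5 at 2]
5. g(p(c), 0)  →  c   [R2 at ε]

c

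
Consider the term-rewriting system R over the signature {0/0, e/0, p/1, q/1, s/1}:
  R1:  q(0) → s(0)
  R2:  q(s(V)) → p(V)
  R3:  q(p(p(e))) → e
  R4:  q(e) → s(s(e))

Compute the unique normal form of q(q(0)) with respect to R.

1. q(q(0))  →  q(s(0))   [R1 at 1]
2. q(s(0))  →  p(0)   [R2 at ε]

p(0)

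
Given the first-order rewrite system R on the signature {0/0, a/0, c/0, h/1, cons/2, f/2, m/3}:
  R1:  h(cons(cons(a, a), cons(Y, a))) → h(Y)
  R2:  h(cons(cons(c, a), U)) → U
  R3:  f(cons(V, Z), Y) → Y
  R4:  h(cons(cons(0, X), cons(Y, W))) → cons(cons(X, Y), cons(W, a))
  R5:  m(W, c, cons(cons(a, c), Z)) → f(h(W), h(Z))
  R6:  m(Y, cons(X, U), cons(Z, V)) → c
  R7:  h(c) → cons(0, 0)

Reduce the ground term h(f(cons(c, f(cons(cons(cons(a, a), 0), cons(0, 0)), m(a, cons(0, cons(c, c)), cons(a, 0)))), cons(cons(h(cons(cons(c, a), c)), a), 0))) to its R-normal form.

1. h(f(cons(c, f(cons(cons(cons(a, a), 0), cons(0, 0)), m(a, cons(0, cons(c, c)), cons(a, 0)))), cons(cons(h(cons(cons(c, a), c)), a), 0)))  →  h(cons(cons(h(cons(cons(c, a), c)), a), 0))   [R3 at 1]
2. h(cons(cons(h(cons(cons(c, a), c)), a), 0))  →  h(cons(cons(c, a), 0))   [R2 at 1.1.1]
3. h(cons(cons(c, a), 0))  →  0   [R2 at ε]

0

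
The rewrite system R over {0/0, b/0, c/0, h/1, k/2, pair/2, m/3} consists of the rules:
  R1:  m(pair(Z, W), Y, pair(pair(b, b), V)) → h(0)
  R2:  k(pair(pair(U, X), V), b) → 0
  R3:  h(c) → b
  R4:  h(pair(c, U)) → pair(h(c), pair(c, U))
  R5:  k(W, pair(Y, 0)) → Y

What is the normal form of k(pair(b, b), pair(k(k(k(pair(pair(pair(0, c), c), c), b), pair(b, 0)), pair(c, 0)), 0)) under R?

1. k(pair(b, b), pair(k(k(k(pair(pair(pair(0, c), c), c), b), pair(b, 0)), pair(c, 0)), 0))  →  k(k(k(pair(pair(pair(0, c), c), c), b), pair(b, 0)), pair(c, 0))   [R5 at ε]
2. k(k(k(pair(pair(pair(0, c), c), c), b), pair(b, 0)), pair(c, 0))  →  c   [R5 at ε]

c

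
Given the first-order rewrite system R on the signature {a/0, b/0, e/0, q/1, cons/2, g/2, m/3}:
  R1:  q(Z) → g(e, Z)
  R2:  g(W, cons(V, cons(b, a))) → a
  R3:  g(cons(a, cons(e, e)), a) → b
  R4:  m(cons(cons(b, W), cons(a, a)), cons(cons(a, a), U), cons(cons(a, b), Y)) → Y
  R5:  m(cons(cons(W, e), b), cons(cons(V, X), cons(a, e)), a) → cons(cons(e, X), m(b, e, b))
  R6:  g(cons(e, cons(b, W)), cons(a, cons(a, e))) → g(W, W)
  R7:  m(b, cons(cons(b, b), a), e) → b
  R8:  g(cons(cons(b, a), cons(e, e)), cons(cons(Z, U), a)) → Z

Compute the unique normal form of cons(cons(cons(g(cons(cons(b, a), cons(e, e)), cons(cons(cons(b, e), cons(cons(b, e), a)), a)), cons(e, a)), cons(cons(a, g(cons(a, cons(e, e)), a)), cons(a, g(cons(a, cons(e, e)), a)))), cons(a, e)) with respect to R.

1. cons(cons(cons(g(cons(cons(b, a), cons(e, e)), cons(cons(cons(b, e), cons(cons(b, e), a)), a)), cons(e, a)), cons(cons(a, g(cons(a, cons(e, e)), a)), cons(a, g(cons(a, cons(e, e)), a)))), cons(a, e))  →  cons(cons(cons(cons(b, e), cons(e, a)), cons(cons(a, g(cons(a, cons(e, e)), a)), cons(a, g(cons(a, cons(e, e)), a)))), cons(a, e))   [R8 at 1.1.1]
2. cons(cons(cons(cons(b, e), cons(e, a)), cons(cons(a, g(cons(a, cons(e, e)), a)), cons(a, g(cons(a, cons(e, e)), a)))), cons(a, e))  →  cons(cons(cons(cons(b, e), cons(e, a)), cons(cons(a, b), cons(a, g(cons(a, cons(e, e)), a)))), cons(a, e))   [R3 at 1.2.1.2]
3. cons(cons(cons(cons(b, e), cons(e, a)), cons(cons(a, b), cons(a, g(cons(a, cons(e, e)), a)))), cons(a, e))  →  cons(cons(cons(cons(b, e), cons(e, a)), cons(cons(a, b), cons(a, b))), cons(a, e))   [R3 at 1.2.2.2]

cons(cons(cons(cons(b, e), cons(e, a)), cons(cons(a, b), cons(a, b))), cons(a, e))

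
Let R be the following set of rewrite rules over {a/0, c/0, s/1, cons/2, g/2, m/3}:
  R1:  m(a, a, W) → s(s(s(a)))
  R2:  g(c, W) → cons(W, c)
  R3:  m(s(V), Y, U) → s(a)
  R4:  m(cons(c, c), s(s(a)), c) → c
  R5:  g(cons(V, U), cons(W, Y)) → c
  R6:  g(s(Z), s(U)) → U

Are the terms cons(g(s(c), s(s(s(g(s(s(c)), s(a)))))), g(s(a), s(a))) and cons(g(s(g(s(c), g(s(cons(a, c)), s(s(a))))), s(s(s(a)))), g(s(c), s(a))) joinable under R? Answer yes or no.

yes — NF(t₁) = cons(s(s(a)), a), NF(t₂) = cons(s(s(a)), a)

Reduce t₁ = cons(g(s(c), s(s(s(g(s(s(c)), s(a)))))), g(s(a), s(a))):
1. cons(g(s(c), s(s(s(g(s(s(c)), s(a)))))), g(s(a), s(a)))  →  cons(s(s(g(s(s(c)), s(a)))), g(s(a), s(a)))   [R6 at 1]
2. cons(s(s(g(s(s(c)), s(a)))), g(s(a), s(a)))  →  cons(s(s(a)), g(s(a), s(a)))   [R6 at 1.1.1]
3. cons(s(s(a)), g(s(a), s(a)))  →  cons(s(s(a)), a)   [R6 at 2]

Reduce t₂ = cons(g(s(g(s(c), g(s(cons(a, c)), s(s(a))))), s(s(s(a)))), g(s(c), s(a))):
1. cons(g(s(g(s(c), g(s(cons(a, c)), s(s(a))))), s(s(s(a)))), g(s(c), s(a)))  →  cons(s(s(a)), g(s(c), s(a)))   [R6 at 1]
2. cons(s(s(a)), g(s(c), s(a)))  →  cons(s(s(a)), a)   [R6 at 2]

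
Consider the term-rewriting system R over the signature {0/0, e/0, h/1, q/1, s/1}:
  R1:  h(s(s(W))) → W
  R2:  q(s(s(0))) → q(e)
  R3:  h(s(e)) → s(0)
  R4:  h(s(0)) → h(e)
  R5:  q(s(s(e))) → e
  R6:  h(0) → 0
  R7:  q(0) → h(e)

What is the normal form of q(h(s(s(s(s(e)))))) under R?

1. q(h(s(s(s(s(e))))))  →  q(s(s(e)))   [R1 at 1]
2. q(s(s(e)))  →  e   [R5 at ε]

e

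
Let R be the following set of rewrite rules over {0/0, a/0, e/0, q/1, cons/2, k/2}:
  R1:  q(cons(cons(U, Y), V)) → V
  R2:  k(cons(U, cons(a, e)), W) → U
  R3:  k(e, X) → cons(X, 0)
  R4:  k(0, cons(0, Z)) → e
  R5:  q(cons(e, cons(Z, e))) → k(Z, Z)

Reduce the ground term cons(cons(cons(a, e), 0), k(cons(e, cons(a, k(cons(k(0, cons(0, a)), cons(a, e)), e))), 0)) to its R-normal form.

cons(cons(cons(a, e), 0), e)

1. cons(cons(cons(a, e), 0), k(cons(e, cons(a, k(cons(k(0, cons(0, a)), cons(a, e)), e))), 0))  →  cons(cons(cons(a, e), 0), k(cons(e, cons(a, k(0, cons(0, a)))), 0))   [R2 at 2.1.2.2]
2. cons(cons(cons(a, e), 0), k(cons(e, cons(a, k(0, cons(0, a)))), 0))  →  cons(cons(cons(a, e), 0), k(cons(e, cons(a, e)), 0))   [R4 at 2.1.2.2]
3. cons(cons(cons(a, e), 0), k(cons(e, cons(a, e)), 0))  →  cons(cons(cons(a, e), 0), e)   [R2 at 2]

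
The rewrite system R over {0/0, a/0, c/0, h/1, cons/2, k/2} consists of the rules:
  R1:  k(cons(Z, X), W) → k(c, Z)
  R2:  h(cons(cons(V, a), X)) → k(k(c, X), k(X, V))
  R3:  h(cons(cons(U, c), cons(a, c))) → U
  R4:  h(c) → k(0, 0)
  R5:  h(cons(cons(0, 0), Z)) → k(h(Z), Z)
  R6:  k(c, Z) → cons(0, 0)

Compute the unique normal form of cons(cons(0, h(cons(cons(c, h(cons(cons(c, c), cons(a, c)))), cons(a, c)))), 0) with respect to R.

1. cons(cons(0, h(cons(cons(c, h(cons(cons(c, c), cons(a, c)))), cons(a, c)))), 0)  →  cons(cons(0, h(cons(cons(c, c), cons(a, c)))), 0)   [R3 at 1.2.1.1.2]
2. cons(cons(0, h(cons(cons(c, c), cons(a, c)))), 0)  →  cons(cons(0, c), 0)   [R3 at 1.2]

cons(cons(0, c), 0)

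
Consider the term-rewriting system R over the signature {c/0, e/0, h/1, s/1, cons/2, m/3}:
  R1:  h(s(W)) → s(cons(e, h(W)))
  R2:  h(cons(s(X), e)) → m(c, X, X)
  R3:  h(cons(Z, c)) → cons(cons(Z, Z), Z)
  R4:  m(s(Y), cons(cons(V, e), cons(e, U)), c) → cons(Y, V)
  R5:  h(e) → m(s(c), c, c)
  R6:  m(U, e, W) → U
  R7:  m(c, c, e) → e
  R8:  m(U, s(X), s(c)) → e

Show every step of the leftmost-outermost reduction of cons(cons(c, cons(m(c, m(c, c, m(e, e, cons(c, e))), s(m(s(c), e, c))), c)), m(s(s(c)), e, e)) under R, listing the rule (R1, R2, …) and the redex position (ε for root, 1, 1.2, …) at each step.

1. cons(cons(c, cons(m(c, m(c, c, m(e, e, cons(c, e))), s(m(s(c), e, c))), c)), m(s(s(c)), e, e))  →  cons(cons(c, cons(m(c, m(c, c, e), s(m(s(c), e, c))), c)), m(s(s(c)), e, e))   [R6 at 1.2.1.2.3]
2. cons(cons(c, cons(m(c, m(c, c, e), s(m(s(c), e, c))), c)), m(s(s(c)), e, e))  →  cons(cons(c, cons(m(c, e, s(m(s(c), e, c))), c)), m(s(s(c)), e, e))   [R7 at 1.2.1.2]
3. cons(cons(c, cons(m(c, e, s(m(s(c), e, c))), c)), m(s(s(c)), e, e))  →  cons(cons(c, cons(c, c)), m(s(s(c)), e, e))   [R6 at 1.2.1]
4. cons(cons(c, cons(c, c)), m(s(s(c)), e, e))  →  cons(cons(c, cons(c, c)), s(s(c)))   [R6 at 2]

cons(cons(c, cons(c, c)), s(s(c)))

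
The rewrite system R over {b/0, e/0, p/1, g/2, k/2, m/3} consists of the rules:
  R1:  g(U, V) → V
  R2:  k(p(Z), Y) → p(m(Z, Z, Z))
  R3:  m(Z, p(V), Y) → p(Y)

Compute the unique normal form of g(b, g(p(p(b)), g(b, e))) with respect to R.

e

1. g(b, g(p(p(b)), g(b, e)))  →  g(p(p(b)), g(b, e))   [R1 at ε]
2. g(p(p(b)), g(b, e))  →  g(b, e)   [R1 at ε]
3. g(b, e)  →  e   [R1 at ε]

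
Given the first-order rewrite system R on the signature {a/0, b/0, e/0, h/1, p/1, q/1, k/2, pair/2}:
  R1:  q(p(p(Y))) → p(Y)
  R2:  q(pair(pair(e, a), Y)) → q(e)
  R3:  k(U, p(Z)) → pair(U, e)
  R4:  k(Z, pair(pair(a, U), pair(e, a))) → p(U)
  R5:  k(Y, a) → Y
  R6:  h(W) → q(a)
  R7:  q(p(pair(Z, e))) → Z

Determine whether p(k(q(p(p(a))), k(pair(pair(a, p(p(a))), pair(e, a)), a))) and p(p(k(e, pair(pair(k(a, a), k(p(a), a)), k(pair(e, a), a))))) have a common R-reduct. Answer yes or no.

yes — NF(t₁) = p(p(p(p(a)))), NF(t₂) = p(p(p(p(a))))

Reduce t₁ = p(k(q(p(p(a))), k(pair(pair(a, p(p(a))), pair(e, a)), a))):
1. p(k(q(p(p(a))), k(pair(pair(a, p(p(a))), pair(e, a)), a)))  →  p(k(p(a), k(pair(pair(a, p(p(a))), pair(e, a)), a)))   [R1 at 1.1]
2. p(k(p(a), k(pair(pair(a, p(p(a))), pair(e, a)), a)))  →  p(k(p(a), pair(pair(a, p(p(a))), pair(e, a))))   [R5 at 1.2]
3. p(k(p(a), pair(pair(a, p(p(a))), pair(e, a))))  →  p(p(p(p(a))))   [R4 at 1]

Reduce t₂ = p(p(k(e, pair(pair(k(a, a), k(p(a), a)), k(pair(e, a), a))))):
1. p(p(k(e, pair(pair(k(a, a), k(p(a), a)), k(pair(e, a), a)))))  →  p(p(k(e, pair(pair(a, k(p(a), a)), k(pair(e, a), a)))))   [R5 at 1.1.2.1.1]
2. p(p(k(e, pair(pair(a, k(p(a), a)), k(pair(e, a), a)))))  →  p(p(k(e, pair(pair(a, p(a)), k(pair(e, a), a)))))   [R5 at 1.1.2.1.2]
3. p(p(k(e, pair(pair(a, p(a)), k(pair(e, a), a)))))  →  p(p(k(e, pair(pair(a, p(a)), pair(e, a)))))   [R5 at 1.1.2.2]
4. p(p(k(e, pair(pair(a, p(a)), pair(e, a)))))  →  p(p(p(p(a))))   [R4 at 1.1]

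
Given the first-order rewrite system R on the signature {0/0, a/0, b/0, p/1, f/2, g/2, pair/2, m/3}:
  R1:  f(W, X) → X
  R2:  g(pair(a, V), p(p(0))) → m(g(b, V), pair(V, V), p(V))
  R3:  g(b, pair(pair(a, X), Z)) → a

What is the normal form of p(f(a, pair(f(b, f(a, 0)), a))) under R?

p(pair(0, a))

1. p(f(a, pair(f(b, f(a, 0)), a)))  →  p(pair(f(b, f(a, 0)), a))   [R1 at 1]
2. p(pair(f(b, f(a, 0)), a))  →  p(pair(f(a, 0), a))   [R1 at 1.1]
3. p(pair(f(a, 0), a))  →  p(pair(0, a))   [R1 at 1.1]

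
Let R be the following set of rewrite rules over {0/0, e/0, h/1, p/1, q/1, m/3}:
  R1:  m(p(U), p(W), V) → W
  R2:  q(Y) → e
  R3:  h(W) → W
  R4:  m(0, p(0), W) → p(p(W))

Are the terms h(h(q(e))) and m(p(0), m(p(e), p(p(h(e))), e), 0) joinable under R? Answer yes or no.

yes — NF(t₁) = e, NF(t₂) = e

Reduce t₁ = h(h(q(e))):
1. h(h(q(e)))  →  h(q(e))   [R3 at ε]
2. h(q(e))  →  q(e)   [R3 at ε]
3. q(e)  →  e   [R2 at ε]

Reduce t₂ = m(p(0), m(p(e), p(p(h(e))), e), 0):
1. m(p(0), m(p(e), p(p(h(e))), e), 0)  →  m(p(0), p(h(e)), 0)   [R1 at 2]
2. m(p(0), p(h(e)), 0)  →  h(e)   [R1 at ε]
3. h(e)  →  e   [R3 at ε]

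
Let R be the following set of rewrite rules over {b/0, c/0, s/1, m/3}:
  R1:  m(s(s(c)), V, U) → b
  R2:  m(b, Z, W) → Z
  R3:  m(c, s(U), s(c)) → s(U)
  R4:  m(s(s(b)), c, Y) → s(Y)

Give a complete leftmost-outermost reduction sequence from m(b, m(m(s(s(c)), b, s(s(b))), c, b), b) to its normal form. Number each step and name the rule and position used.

1. m(b, m(m(s(s(c)), b, s(s(b))), c, b), b)  →  m(m(s(s(c)), b, s(s(b))), c, b)   [R2 at ε]
2. m(m(s(s(c)), b, s(s(b))), c, b)  →  m(b, c, b)   [R1 at 1]
3. m(b, c, b)  →  c   [R2 at ε]

c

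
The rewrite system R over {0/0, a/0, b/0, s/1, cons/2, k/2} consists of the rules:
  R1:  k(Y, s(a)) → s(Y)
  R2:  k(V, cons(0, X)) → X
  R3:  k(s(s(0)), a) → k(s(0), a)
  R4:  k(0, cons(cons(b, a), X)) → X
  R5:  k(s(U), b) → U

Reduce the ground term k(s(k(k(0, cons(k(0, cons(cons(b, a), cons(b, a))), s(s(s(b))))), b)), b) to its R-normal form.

s(s(b))

1. k(s(k(k(0, cons(k(0, cons(cons(b, a), cons(b, a))), s(s(s(b))))), b)), b)  →  k(k(0, cons(k(0, cons(cons(b, a), cons(b, a))), s(s(s(b))))), b)   [R5 at ε]
2. k(k(0, cons(k(0, cons(cons(b, a), cons(b, a))), s(s(s(b))))), b)  →  k(k(0, cons(cons(b, a), s(s(s(b))))), b)   [R4 at 1.2.1]
3. k(k(0, cons(cons(b, a), s(s(s(b))))), b)  →  k(s(s(s(b))), b)   [R4 at 1]
4. k(s(s(s(b))), b)  →  s(s(b))   [R5 at ε]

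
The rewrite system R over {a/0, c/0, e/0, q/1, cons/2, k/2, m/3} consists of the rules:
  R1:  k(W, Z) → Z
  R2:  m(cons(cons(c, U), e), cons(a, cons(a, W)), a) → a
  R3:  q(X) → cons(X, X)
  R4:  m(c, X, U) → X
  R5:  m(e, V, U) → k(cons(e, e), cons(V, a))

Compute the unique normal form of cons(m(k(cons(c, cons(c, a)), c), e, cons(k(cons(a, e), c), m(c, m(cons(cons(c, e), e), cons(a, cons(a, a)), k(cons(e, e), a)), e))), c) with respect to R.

1. cons(m(k(cons(c, cons(c, a)), c), e, cons(k(cons(a, e), c), m(c, m(cons(cons(c, e), e), cons(a, cons(a, a)), k(cons(e, e), a)), e))), c)  →  cons(m(c, e, cons(k(cons(a, e), c), m(c, m(cons(cons(c, e), e), cons(a, cons(a, a)), k(cons(e, e), a)), e))), c)   [R1 at 1.1]
2. cons(m(c, e, cons(k(cons(a, e), c), m(c, m(cons(cons(c, e), e), cons(a, cons(a, a)), k(cons(e, e), a)), e))), c)  →  cons(e, c)   [R4 at 1]

cons(e, c)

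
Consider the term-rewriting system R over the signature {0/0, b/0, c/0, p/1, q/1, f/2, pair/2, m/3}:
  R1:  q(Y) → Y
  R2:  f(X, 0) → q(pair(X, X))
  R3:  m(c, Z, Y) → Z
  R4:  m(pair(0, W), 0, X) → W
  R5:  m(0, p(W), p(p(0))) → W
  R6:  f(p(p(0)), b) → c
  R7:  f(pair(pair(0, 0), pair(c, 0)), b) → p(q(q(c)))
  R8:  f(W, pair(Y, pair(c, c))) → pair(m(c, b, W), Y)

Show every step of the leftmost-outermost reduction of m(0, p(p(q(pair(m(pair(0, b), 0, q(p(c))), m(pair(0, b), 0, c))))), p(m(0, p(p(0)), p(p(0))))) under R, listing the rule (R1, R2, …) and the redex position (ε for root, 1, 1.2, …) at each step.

p(pair(b, b))

1. m(0, p(p(q(pair(m(pair(0, b), 0, q(p(c))), m(pair(0, b), 0, c))))), p(m(0, p(p(0)), p(p(0)))))  →  m(0, p(p(pair(m(pair(0, b), 0, q(p(c))), m(pair(0, b), 0, c)))), p(m(0, p(p(0)), p(p(0)))))   [R1 at 2.1.1]
2. m(0, p(p(pair(m(pair(0, b), 0, q(p(c))), m(pair(0, b), 0, c)))), p(m(0, p(p(0)), p(p(0)))))  →  m(0, p(p(pair(b, m(pair(0, b), 0, c)))), p(m(0, p(p(0)), p(p(0)))))   [R4 at 2.1.1.1]
3. m(0, p(p(pair(b, m(pair(0, b), 0, c)))), p(m(0, p(p(0)), p(p(0)))))  →  m(0, p(p(pair(b, b))), p(m(0, p(p(0)), p(p(0)))))   [R4 at 2.1.1.2]
4. m(0, p(p(pair(b, b))), p(m(0, p(p(0)), p(p(0)))))  →  m(0, p(p(pair(b, b))), p(p(0)))   [R5 at 3.1]
5. m(0, p(p(pair(b, b))), p(p(0)))  →  p(pair(b, b))   [R5 at ε]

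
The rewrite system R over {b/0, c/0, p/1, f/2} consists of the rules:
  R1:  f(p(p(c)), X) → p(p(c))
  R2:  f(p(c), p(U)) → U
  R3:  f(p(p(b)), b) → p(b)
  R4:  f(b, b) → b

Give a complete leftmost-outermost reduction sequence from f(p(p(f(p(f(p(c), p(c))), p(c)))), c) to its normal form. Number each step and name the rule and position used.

1. f(p(p(f(p(f(p(c), p(c))), p(c)))), c)  →  f(p(p(f(p(c), p(c)))), c)   [R2 at 1.1.1.1.1]
2. f(p(p(f(p(c), p(c)))), c)  →  f(p(p(c)), c)   [R2 at 1.1.1]
3. f(p(p(c)), c)  →  p(p(c))   [R1 at ε]

p(p(c))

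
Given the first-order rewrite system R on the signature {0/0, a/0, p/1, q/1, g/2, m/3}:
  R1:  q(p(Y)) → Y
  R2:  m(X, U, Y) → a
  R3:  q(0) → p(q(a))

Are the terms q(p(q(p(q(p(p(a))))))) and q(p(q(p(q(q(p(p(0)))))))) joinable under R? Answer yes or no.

Reduce t₁ = q(p(q(p(q(p(p(a))))))):
1. q(p(q(p(q(p(p(a)))))))  →  q(p(q(p(p(a)))))   [R1 at ε]
2. q(p(q(p(p(a)))))  →  q(p(p(a)))   [R1 at ε]
3. q(p(p(a)))  →  p(a)   [R1 at ε]

Reduce t₂ = q(p(q(p(q(q(p(p(0)))))))):
1. q(p(q(p(q(q(p(p(0))))))))  →  q(p(q(q(p(p(0))))))   [R1 at ε]
2. q(p(q(q(p(p(0))))))  →  q(q(p(p(0))))   [R1 at ε]
3. q(q(p(p(0))))  →  q(p(0))   [R1 at 1]
4. q(p(0))  →  0   [R1 at ε]

no — NF(t₁) = p(a), NF(t₂) = 0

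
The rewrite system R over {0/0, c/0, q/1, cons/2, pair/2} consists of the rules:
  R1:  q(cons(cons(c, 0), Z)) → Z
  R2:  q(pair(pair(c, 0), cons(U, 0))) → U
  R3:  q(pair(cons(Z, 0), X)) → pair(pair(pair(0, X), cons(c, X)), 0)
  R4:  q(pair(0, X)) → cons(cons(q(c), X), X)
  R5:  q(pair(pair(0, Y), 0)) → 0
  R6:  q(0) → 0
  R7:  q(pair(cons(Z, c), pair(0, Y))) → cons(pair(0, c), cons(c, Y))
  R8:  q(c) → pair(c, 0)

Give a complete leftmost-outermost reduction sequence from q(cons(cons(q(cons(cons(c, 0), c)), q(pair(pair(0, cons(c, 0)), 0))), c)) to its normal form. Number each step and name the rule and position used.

c

1. q(cons(cons(q(cons(cons(c, 0), c)), q(pair(pair(0, cons(c, 0)), 0))), c))  →  q(cons(cons(c, q(pair(pair(0, cons(c, 0)), 0))), c))   [R1 at 1.1.1]
2. q(cons(cons(c, q(pair(pair(0, cons(c, 0)), 0))), c))  →  q(cons(cons(c, 0), c))   [R5 at 1.1.2]
3. q(cons(cons(c, 0), c))  →  c   [R1 at ε]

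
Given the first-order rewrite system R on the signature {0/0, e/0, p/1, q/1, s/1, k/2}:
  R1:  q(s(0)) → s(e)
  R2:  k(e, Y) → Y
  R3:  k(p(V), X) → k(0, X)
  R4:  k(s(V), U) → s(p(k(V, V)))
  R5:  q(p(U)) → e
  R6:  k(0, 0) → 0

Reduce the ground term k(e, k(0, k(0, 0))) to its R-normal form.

0

1. k(e, k(0, k(0, 0)))  →  k(0, k(0, 0))   [R2 at ε]
2. k(0, k(0, 0))  →  k(0, 0)   [R6 at 2]
3. k(0, 0)  →  0   [R6 at ε]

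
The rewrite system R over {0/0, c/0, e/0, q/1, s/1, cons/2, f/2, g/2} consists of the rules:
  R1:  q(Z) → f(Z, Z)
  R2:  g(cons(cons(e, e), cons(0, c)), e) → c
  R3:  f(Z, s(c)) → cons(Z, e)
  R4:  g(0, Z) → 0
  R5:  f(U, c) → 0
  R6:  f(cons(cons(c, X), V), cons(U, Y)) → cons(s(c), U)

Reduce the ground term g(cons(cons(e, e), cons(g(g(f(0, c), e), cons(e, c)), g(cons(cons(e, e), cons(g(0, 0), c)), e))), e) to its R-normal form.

c

1. g(cons(cons(e, e), cons(g(g(f(0, c), e), cons(e, c)), g(cons(cons(e, e), cons(g(0, 0), c)), e))), e)  →  g(cons(cons(e, e), cons(g(g(0, e), cons(e, c)), g(cons(cons(e, e), cons(g(0, 0), c)), e))), e)   [R5 at 1.2.1.1.1]
2. g(cons(cons(e, e), cons(g(g(0, e), cons(e, c)), g(cons(cons(e, e), cons(g(0, 0), c)), e))), e)  →  g(cons(cons(e, e), cons(g(0, cons(e, c)), g(cons(cons(e, e), cons(g(0, 0), c)), e))), e)   [R4 at 1.2.1.1]
3. g(cons(cons(e, e), cons(g(0, cons(e, c)), g(cons(cons(e, e), cons(g(0, 0), c)), e))), e)  →  g(cons(cons(e, e), cons(0, g(cons(cons(e, e), cons(g(0, 0), c)), e))), e)   [R4 at 1.2.1]
4. g(cons(cons(e, e), cons(0, g(cons(cons(e, e), cons(g(0, 0), c)), e))), e)  →  g(cons(cons(e, e), cons(0, g(cons(cons(e, e), cons(0, c)), e))), e)   [R4 at 1.2.2.1.2.1]
5. g(cons(cons(e, e), cons(0, g(cons(cons(e, e), cons(0, c)), e))), e)  →  g(cons(cons(e, e), cons(0, c)), e)   [R2 at 1.2.2]
6. g(cons(cons(e, e), cons(0, c)), e)  →  c   [R2 at ε]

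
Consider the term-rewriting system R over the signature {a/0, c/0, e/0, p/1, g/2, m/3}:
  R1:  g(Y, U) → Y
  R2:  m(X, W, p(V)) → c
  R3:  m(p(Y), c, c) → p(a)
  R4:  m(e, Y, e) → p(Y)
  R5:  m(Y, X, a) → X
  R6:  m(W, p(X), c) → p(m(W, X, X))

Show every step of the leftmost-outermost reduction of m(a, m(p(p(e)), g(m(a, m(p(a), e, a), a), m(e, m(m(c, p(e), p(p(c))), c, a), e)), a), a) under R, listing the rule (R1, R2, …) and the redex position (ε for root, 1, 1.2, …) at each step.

1. m(a, m(p(p(e)), g(m(a, m(p(a), e, a), a), m(e, m(m(c, p(e), p(p(c))), c, a), e)), a), a)  →  m(p(p(e)), g(m(a, m(p(a), e, a), a), m(e, m(m(c, p(e), p(p(c))), c, a), e)), a)   [R5 at ε]
2. m(p(p(e)), g(m(a, m(p(a), e, a), a), m(e, m(m(c, p(e), p(p(c))), c, a), e)), a)  →  g(m(a, m(p(a), e, a), a), m(e, m(m(c, p(e), p(p(c))), c, a), e))   [R5 at ε]
3. g(m(a, m(p(a), e, a), a), m(e, m(m(c, p(e), p(p(c))), c, a), e))  →  m(a, m(p(a), e, a), a)   [R1 at ε]
4. m(a, m(p(a), e, a), a)  →  m(p(a), e, a)   [R5 at ε]
5. m(p(a), e, a)  →  e   [R5 at ε]

e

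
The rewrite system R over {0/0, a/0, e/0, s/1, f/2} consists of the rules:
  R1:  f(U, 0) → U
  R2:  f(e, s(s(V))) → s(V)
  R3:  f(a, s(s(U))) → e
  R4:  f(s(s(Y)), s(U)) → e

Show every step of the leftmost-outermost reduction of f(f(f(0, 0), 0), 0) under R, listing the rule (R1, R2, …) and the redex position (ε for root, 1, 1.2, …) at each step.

0

1. f(f(f(0, 0), 0), 0)  →  f(f(0, 0), 0)   [R1 at ε]
2. f(f(0, 0), 0)  →  f(0, 0)   [R1 at ε]
3. f(0, 0)  →  0   [R1 at ε]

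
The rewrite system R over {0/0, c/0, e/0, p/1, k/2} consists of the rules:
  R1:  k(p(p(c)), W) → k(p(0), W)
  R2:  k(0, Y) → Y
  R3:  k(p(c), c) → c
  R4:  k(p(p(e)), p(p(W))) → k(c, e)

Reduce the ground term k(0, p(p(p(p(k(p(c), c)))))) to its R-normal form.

1. k(0, p(p(p(p(k(p(c), c))))))  →  p(p(p(p(k(p(c), c)))))   [R2 at ε]
2. p(p(p(p(k(p(c), c)))))  →  p(p(p(p(c))))   [R3 at 1.1.1.1]

p(p(p(p(c))))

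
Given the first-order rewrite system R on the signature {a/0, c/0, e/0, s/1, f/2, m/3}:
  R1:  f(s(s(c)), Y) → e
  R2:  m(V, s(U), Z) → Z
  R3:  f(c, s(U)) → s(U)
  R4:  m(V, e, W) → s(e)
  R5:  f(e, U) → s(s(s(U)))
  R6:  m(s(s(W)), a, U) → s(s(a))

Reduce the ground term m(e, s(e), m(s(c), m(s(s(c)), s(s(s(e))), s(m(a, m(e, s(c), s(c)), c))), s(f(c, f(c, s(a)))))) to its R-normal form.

1. m(e, s(e), m(s(c), m(s(s(c)), s(s(s(e))), s(m(a, m(e, s(c), s(c)), c))), s(f(c, f(c, s(a))))))  →  m(s(c), m(s(s(c)), s(s(s(e))), s(m(a, m(e, s(c), s(c)), c))), s(f(c, f(c, s(a)))))   [R2 at ε]
2. m(s(c), m(s(s(c)), s(s(s(e))), s(m(a, m(e, s(c), s(c)), c))), s(f(c, f(c, s(a)))))  →  m(s(c), s(m(a, m(e, s(c), s(c)), c)), s(f(c, f(c, s(a)))))   [R2 at 2]
3. m(s(c), s(m(a, m(e, s(c), s(c)), c)), s(f(c, f(c, s(a)))))  →  s(f(c, f(c, s(a))))   [R2 at ε]
4. s(f(c, f(c, s(a))))  →  s(f(c, s(a)))   [R3 at 1.2]
5. s(f(c, s(a)))  →  s(s(a))   [R3 at 1]

s(s(a))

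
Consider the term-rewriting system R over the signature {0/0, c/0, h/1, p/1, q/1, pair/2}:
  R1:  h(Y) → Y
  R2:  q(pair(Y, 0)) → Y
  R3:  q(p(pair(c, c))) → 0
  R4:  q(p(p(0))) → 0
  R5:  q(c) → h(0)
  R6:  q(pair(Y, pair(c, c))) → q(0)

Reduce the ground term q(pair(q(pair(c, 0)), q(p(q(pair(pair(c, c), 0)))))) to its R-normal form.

c

1. q(pair(q(pair(c, 0)), q(p(q(pair(pair(c, c), 0))))))  →  q(pair(c, q(p(q(pair(pair(c, c), 0))))))   [R2 at 1.1]
2. q(pair(c, q(p(q(pair(pair(c, c), 0))))))  →  q(pair(c, q(p(pair(c, c)))))   [R2 at 1.2.1.1]
3. q(pair(c, q(p(pair(c, c)))))  →  q(pair(c, 0))   [R3 at 1.2]
4. q(pair(c, 0))  →  c   [R2 at ε]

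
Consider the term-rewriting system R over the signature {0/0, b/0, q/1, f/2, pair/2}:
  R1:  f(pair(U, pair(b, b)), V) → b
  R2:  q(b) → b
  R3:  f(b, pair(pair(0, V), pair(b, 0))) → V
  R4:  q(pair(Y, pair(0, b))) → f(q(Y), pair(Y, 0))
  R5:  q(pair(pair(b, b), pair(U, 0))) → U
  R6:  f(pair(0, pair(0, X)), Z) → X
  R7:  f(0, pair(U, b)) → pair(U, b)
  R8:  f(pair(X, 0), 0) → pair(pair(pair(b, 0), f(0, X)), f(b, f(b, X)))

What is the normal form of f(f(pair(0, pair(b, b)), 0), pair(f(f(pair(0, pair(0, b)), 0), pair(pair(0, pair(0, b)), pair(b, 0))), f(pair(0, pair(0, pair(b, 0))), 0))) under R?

b

1. f(f(pair(0, pair(b, b)), 0), pair(f(f(pair(0, pair(0, b)), 0), pair(pair(0, pair(0, b)), pair(b, 0))), f(pair(0, pair(0, pair(b, 0))), 0)))  →  f(b, pair(f(f(pair(0, pair(0, b)), 0), pair(pair(0, pair(0, b)), pair(b, 0))), f(pair(0, pair(0, pair(b, 0))), 0)))   [R1 at 1]
2. f(b, pair(f(f(pair(0, pair(0, b)), 0), pair(pair(0, pair(0, b)), pair(b, 0))), f(pair(0, pair(0, pair(b, 0))), 0)))  →  f(b, pair(f(b, pair(pair(0, pair(0, b)), pair(b, 0))), f(pair(0, pair(0, pair(b, 0))), 0)))   [R6 at 2.1.1]
3. f(b, pair(f(b, pair(pair(0, pair(0, b)), pair(b, 0))), f(pair(0, pair(0, pair(b, 0))), 0)))  →  f(b, pair(pair(0, b), f(pair(0, pair(0, pair(b, 0))), 0)))   [R3 at 2.1]
4. f(b, pair(pair(0, b), f(pair(0, pair(0, pair(b, 0))), 0)))  →  f(b, pair(pair(0, b), pair(b, 0)))   [R6 at 2.2]
5. f(b, pair(pair(0, b), pair(b, 0)))  →  b   [R3 at ε]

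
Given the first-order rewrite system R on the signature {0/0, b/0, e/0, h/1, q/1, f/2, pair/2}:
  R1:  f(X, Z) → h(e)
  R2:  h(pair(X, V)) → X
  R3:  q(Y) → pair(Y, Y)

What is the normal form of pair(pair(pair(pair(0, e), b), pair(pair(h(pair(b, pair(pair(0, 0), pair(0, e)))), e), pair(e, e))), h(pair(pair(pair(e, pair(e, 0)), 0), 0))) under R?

pair(pair(pair(pair(0, e), b), pair(pair(b, e), pair(e, e))), pair(pair(e, pair(e, 0)), 0))

1. pair(pair(pair(pair(0, e), b), pair(pair(h(pair(b, pair(pair(0, 0), pair(0, e)))), e), pair(e, e))), h(pair(pair(pair(e, pair(e, 0)), 0), 0)))  →  pair(pair(pair(pair(0, e), b), pair(pair(b, e), pair(e, e))), h(pair(pair(pair(e, pair(e, 0)), 0), 0)))   [R2 at 1.2.1.1]
2. pair(pair(pair(pair(0, e), b), pair(pair(b, e), pair(e, e))), h(pair(pair(pair(e, pair(e, 0)), 0), 0)))  →  pair(pair(pair(pair(0, e), b), pair(pair(b, e), pair(e, e))), pair(pair(e, pair(e, 0)), 0))   [R2 at 2]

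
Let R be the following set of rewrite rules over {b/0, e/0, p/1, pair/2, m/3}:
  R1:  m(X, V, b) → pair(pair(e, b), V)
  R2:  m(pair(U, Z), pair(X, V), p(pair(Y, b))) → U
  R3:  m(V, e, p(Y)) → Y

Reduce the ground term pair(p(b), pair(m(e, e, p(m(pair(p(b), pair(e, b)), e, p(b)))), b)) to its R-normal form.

pair(p(b), pair(b, b))

1. pair(p(b), pair(m(e, e, p(m(pair(p(b), pair(e, b)), e, p(b)))), b))  →  pair(p(b), pair(m(pair(p(b), pair(e, b)), e, p(b)), b))   [R3 at 2.1]
2. pair(p(b), pair(m(pair(p(b), pair(e, b)), e, p(b)), b))  →  pair(p(b), pair(b, b))   [R3 at 2.1]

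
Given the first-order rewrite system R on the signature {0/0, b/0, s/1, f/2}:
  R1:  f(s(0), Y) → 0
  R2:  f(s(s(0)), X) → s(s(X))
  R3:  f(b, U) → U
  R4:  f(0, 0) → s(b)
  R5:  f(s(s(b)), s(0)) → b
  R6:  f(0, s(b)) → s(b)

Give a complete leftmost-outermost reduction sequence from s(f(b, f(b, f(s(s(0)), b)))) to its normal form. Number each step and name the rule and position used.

1. s(f(b, f(b, f(s(s(0)), b))))  →  s(f(b, f(s(s(0)), b)))   [R3 at 1]
2. s(f(b, f(s(s(0)), b)))  →  s(f(s(s(0)), b))   [R3 at 1]
3. s(f(s(s(0)), b))  →  s(s(s(b)))   [R2 at 1]

s(s(s(b)))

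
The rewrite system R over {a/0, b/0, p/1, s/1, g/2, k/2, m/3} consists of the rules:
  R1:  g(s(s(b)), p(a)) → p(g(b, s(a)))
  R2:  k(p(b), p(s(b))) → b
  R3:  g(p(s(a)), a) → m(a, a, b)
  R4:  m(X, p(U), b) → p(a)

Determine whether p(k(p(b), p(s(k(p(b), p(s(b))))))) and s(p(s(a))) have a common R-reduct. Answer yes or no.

no — NF(t₁) = p(b), NF(t₂) = s(p(s(a)))

Reduce t₁ = p(k(p(b), p(s(k(p(b), p(s(b))))))):
1. p(k(p(b), p(s(k(p(b), p(s(b)))))))  →  p(k(p(b), p(s(b))))   [R2 at 1.2.1.1]
2. p(k(p(b), p(s(b))))  →  p(b)   [R2 at 1]

Reduce t₂ = s(p(s(a))):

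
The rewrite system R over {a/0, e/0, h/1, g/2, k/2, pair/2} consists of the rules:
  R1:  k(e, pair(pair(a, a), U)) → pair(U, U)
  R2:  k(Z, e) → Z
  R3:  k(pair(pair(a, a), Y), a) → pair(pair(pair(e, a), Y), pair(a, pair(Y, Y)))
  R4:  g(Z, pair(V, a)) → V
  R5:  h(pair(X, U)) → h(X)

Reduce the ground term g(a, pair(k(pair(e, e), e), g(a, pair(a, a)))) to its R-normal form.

pair(e, e)

1. g(a, pair(k(pair(e, e), e), g(a, pair(a, a))))  →  g(a, pair(pair(e, e), g(a, pair(a, a))))   [R2 at 2.1]
2. g(a, pair(pair(e, e), g(a, pair(a, a))))  →  g(a, pair(pair(e, e), a))   [R4 at 2.2]
3. g(a, pair(pair(e, e), a))  →  pair(e, e)   [R4 at ε]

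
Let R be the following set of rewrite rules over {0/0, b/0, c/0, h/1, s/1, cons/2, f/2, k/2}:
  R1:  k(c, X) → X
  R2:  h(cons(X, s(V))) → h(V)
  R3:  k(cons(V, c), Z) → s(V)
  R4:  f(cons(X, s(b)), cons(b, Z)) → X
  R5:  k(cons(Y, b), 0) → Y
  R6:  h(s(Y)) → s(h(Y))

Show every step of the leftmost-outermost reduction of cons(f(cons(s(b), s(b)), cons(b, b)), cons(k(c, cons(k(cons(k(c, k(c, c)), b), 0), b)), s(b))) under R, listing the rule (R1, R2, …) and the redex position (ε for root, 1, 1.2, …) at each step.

cons(s(b), cons(cons(c, b), s(b)))

1. cons(f(cons(s(b), s(b)), cons(b, b)), cons(k(c, cons(k(cons(k(c, k(c, c)), b), 0), b)), s(b)))  →  cons(s(b), cons(k(c, cons(k(cons(k(c, k(c, c)), b), 0), b)), s(b)))   [R4 at 1]
2. cons(s(b), cons(k(c, cons(k(cons(k(c, k(c, c)), b), 0), b)), s(b)))  →  cons(s(b), cons(cons(k(cons(k(c, k(c, c)), b), 0), b), s(b)))   [R1 at 2.1]
3. cons(s(b), cons(cons(k(cons(k(c, k(c, c)), b), 0), b), s(b)))  →  cons(s(b), cons(cons(k(c, k(c, c)), b), s(b)))   [R5 at 2.1.1]
4. cons(s(b), cons(cons(k(c, k(c, c)), b), s(b)))  →  cons(s(b), cons(cons(k(c, c), b), s(b)))   [R1 at 2.1.1]
5. cons(s(b), cons(cons(k(c, c), b), s(b)))  →  cons(s(b), cons(cons(c, b), s(b)))   [R1 at 2.1.1]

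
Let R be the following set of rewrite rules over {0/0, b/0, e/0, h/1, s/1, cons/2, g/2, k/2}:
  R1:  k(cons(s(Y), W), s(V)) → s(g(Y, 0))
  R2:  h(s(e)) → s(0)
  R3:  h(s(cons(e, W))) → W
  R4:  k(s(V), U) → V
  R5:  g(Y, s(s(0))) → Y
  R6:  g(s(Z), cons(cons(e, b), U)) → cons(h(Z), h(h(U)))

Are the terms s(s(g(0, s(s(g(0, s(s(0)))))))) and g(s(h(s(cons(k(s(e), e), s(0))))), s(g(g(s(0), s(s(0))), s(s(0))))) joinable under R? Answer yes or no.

Reduce t₁ = s(s(g(0, s(s(g(0, s(s(0)))))))):
1. s(s(g(0, s(s(g(0, s(s(0))))))))  →  s(s(g(0, s(s(0)))))   [R5 at 1.1.2.1.1]
2. s(s(g(0, s(s(0)))))  →  s(s(0))   [R5 at 1.1]

Reduce t₂ = g(s(h(s(cons(k(s(e), e), s(0))))), s(g(g(s(0), s(s(0))), s(s(0))))):
1. g(s(h(s(cons(k(s(e), e), s(0))))), s(g(g(s(0), s(s(0))), s(s(0)))))  →  g(s(h(s(cons(e, s(0))))), s(g(g(s(0), s(s(0))), s(s(0)))))   [R4 at 1.1.1.1.1]
2. g(s(h(s(cons(e, s(0))))), s(g(g(s(0), s(s(0))), s(s(0)))))  →  g(s(s(0)), s(g(g(s(0), s(s(0))), s(s(0)))))   [R3 at 1.1]
3. g(s(s(0)), s(g(g(s(0), s(s(0))), s(s(0)))))  →  g(s(s(0)), s(g(s(0), s(s(0)))))   [R5 at 2.1]
4. g(s(s(0)), s(g(s(0), s(s(0)))))  →  g(s(s(0)), s(s(0)))   [R5 at 2.1]
5. g(s(s(0)), s(s(0)))  →  s(s(0))   [R5 at ε]

yes — NF(t₁) = s(s(0)), NF(t₂) = s(s(0))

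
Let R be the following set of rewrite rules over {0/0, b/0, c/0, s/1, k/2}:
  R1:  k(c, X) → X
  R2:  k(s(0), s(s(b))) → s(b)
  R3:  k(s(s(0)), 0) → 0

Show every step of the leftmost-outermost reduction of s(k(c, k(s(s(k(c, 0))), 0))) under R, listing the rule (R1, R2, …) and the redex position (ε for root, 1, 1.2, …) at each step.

s(0)

1. s(k(c, k(s(s(k(c, 0))), 0)))  →  s(k(s(s(k(c, 0))), 0))   [R1 at 1]
2. s(k(s(s(k(c, 0))), 0))  →  s(k(s(s(0)), 0))   [R1 at 1.1.1.1]
3. s(k(s(s(0)), 0))  →  s(0)   [R3 at 1]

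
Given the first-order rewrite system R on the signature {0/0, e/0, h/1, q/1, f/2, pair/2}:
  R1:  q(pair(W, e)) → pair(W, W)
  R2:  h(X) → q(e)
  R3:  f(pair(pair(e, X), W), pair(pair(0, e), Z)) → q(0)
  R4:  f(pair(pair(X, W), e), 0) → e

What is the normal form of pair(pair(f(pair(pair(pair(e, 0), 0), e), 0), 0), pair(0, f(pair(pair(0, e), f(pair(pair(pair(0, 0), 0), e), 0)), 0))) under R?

1. pair(pair(f(pair(pair(pair(e, 0), 0), e), 0), 0), pair(0, f(pair(pair(0, e), f(pair(pair(pair(0, 0), 0), e), 0)), 0)))  →  pair(pair(e, 0), pair(0, f(pair(pair(0, e), f(pair(pair(pair(0, 0), 0), e), 0)), 0)))   [R4 at 1.1]
2. pair(pair(e, 0), pair(0, f(pair(pair(0, e), f(pair(pair(pair(0, 0), 0), e), 0)), 0)))  →  pair(pair(e, 0), pair(0, f(pair(pair(0, e), e), 0)))   [R4 at 2.2.1.2]
3. pair(pair(e, 0), pair(0, f(pair(pair(0, e), e), 0)))  →  pair(pair(e, 0), pair(0, e))   [R4 at 2.2]

pair(pair(e, 0), pair(0, e))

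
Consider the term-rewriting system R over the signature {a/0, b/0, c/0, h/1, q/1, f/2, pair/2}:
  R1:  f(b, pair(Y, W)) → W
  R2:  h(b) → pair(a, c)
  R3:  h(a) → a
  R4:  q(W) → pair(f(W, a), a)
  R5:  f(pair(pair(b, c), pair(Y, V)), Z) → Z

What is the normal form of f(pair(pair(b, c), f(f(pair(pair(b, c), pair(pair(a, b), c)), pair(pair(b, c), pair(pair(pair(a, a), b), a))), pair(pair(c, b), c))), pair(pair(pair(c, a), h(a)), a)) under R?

pair(pair(pair(c, a), a), a)

1. f(pair(pair(b, c), f(f(pair(pair(b, c), pair(pair(a, b), c)), pair(pair(b, c), pair(pair(pair(a, a), b), a))), pair(pair(c, b), c))), pair(pair(pair(c, a), h(a)), a))  →  f(pair(pair(b, c), f(pair(pair(b, c), pair(pair(pair(a, a), b), a)), pair(pair(c, b), c))), pair(pair(pair(c, a), h(a)), a))   [R5 at 1.2.1]
2. f(pair(pair(b, c), f(pair(pair(b, c), pair(pair(pair(a, a), b), a)), pair(pair(c, b), c))), pair(pair(pair(c, a), h(a)), a))  →  f(pair(pair(b, c), pair(pair(c, b), c)), pair(pair(pair(c, a), h(a)), a))   [R5 at 1.2]
3. f(pair(pair(b, c), pair(pair(c, b), c)), pair(pair(pair(c, a), h(a)), a))  →  pair(pair(pair(c, a), h(a)), a)   [R5 at ε]
4. pair(pair(pair(c, a), h(a)), a)  →  pair(pair(pair(c, a), a), a)   [R3 at 1.2]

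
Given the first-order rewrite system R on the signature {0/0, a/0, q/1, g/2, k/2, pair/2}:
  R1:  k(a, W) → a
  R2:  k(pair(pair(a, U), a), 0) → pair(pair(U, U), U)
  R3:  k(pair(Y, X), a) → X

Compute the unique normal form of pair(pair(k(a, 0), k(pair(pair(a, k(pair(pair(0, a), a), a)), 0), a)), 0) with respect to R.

pair(pair(a, 0), 0)

1. pair(pair(k(a, 0), k(pair(pair(a, k(pair(pair(0, a), a), a)), 0), a)), 0)  →  pair(pair(a, k(pair(pair(a, k(pair(pair(0, a), a), a)), 0), a)), 0)   [R1 at 1.1]
2. pair(pair(a, k(pair(pair(a, k(pair(pair(0, a), a), a)), 0), a)), 0)  →  pair(pair(a, 0), 0)   [R3 at 1.2]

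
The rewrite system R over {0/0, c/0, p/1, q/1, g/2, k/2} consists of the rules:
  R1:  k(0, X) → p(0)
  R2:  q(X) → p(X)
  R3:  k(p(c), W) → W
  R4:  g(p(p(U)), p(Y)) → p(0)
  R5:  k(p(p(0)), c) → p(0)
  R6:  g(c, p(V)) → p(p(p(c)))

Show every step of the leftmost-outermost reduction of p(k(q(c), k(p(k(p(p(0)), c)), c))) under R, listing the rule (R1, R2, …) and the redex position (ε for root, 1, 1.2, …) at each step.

p(p(0))

1. p(k(q(c), k(p(k(p(p(0)), c)), c)))  →  p(k(p(c), k(p(k(p(p(0)), c)), c)))   [R2 at 1.1]
2. p(k(p(c), k(p(k(p(p(0)), c)), c)))  →  p(k(p(k(p(p(0)), c)), c))   [R3 at 1]
3. p(k(p(k(p(p(0)), c)), c))  →  p(k(p(p(0)), c))   [R5 at 1.1.1]
4. p(k(p(p(0)), c))  →  p(p(0))   [R5 at 1]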